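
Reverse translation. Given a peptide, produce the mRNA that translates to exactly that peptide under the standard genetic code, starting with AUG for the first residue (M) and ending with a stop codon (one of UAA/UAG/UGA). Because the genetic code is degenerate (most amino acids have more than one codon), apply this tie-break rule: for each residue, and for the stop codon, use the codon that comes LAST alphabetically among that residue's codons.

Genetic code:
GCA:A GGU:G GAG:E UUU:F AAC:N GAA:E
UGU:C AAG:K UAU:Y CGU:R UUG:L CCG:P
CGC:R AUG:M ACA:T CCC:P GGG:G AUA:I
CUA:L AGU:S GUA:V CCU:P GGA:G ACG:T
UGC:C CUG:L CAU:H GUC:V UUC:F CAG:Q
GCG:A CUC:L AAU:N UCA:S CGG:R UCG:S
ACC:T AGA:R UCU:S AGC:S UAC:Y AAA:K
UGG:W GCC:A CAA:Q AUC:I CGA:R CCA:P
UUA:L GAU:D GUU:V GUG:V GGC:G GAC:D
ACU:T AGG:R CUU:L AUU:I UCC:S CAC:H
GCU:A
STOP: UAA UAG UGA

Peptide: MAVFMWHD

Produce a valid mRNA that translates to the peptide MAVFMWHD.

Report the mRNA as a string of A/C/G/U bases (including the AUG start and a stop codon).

residue 1: M -> AUG (start codon)
residue 2: A codons sorted = GCA,GCC,GCG,GCU -> pick last = GCU
residue 3: V codons sorted = GUA,GUC,GUG,GUU -> pick last = GUU
residue 4: F codons sorted = UUC,UUU -> pick last = UUU
residue 5: M -> AUG (only codon)
residue 6: W -> UGG (only codon)
residue 7: H codons sorted = CAC,CAU -> pick last = CAU
residue 8: D codons sorted = GAC,GAU -> pick last = GAU
terminator: stop codons sorted = UAA,UAG,UGA -> pick last = UGA

Answer: mRNA: AUGGCUGUUUUUAUGUGGCAUGAUUGA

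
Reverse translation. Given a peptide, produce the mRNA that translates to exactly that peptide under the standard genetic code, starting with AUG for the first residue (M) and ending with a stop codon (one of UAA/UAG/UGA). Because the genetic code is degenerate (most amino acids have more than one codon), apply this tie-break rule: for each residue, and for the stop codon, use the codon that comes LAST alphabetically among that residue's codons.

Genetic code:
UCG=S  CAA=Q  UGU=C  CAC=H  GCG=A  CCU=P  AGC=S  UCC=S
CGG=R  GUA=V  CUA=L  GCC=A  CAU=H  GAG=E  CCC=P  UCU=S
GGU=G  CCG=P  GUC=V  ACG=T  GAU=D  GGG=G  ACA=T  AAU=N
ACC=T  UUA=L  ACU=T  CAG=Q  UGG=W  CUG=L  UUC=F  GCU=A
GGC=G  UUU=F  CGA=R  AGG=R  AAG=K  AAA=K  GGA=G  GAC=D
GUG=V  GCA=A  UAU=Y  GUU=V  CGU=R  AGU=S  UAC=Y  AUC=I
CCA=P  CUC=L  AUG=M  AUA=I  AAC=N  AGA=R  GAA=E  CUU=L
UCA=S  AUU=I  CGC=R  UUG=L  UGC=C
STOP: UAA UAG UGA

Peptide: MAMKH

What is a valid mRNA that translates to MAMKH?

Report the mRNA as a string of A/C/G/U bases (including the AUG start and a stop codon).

residue 1: M -> AUG (start codon)
residue 2: A codons sorted = GCA,GCC,GCG,GCU -> pick last = GCU
residue 3: M -> AUG (only codon)
residue 4: K codons sorted = AAA,AAG -> pick last = AAG
residue 5: H codons sorted = CAC,CAU -> pick last = CAU
terminator: stop codons sorted = UAA,UAG,UGA -> pick last = UGA

Answer: mRNA: AUGGCUAUGAAGCAUUGA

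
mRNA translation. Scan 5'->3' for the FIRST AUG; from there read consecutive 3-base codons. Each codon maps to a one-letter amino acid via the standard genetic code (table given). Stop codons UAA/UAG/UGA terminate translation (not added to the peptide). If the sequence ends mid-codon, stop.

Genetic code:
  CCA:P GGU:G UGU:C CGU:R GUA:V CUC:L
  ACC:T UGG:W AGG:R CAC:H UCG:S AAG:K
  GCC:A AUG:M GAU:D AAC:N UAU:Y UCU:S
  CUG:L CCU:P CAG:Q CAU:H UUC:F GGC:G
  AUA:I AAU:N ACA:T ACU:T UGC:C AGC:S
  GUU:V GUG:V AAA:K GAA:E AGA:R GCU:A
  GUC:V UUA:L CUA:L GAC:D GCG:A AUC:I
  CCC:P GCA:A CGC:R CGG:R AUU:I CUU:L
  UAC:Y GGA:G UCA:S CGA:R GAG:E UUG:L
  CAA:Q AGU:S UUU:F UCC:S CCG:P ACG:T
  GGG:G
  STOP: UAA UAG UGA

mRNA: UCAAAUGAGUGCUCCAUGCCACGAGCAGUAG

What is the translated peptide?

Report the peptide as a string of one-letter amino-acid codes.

start AUG at pos 4
pos 4: AUG -> M; peptide=M
pos 7: AGU -> S; peptide=MS
pos 10: GCU -> A; peptide=MSA
pos 13: CCA -> P; peptide=MSAP
pos 16: UGC -> C; peptide=MSAPC
pos 19: CAC -> H; peptide=MSAPCH
pos 22: GAG -> E; peptide=MSAPCHE
pos 25: CAG -> Q; peptide=MSAPCHEQ
pos 28: UAG -> STOP

Answer: MSAPCHEQ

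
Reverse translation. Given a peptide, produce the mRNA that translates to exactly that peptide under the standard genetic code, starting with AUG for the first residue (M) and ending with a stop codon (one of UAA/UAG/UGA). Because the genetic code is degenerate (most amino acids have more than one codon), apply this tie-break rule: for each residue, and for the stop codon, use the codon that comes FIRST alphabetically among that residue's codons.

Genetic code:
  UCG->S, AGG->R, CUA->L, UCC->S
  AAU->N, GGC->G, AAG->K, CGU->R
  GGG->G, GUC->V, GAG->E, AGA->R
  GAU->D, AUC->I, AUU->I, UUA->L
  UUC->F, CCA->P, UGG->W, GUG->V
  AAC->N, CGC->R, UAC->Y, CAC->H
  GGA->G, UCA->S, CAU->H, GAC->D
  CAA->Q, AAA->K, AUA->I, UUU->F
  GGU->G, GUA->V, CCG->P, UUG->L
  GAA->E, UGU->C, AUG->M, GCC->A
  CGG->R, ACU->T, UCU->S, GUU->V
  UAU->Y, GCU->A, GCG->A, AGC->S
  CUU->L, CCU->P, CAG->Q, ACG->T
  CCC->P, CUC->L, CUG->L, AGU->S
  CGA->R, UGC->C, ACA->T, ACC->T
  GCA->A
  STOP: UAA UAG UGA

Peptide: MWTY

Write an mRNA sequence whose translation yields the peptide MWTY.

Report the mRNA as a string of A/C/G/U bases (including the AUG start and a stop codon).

Answer: mRNA: AUGUGGACAUACUAA

Derivation:
residue 1: M -> AUG (start codon)
residue 2: W -> UGG (only codon)
residue 3: T codons sorted = ACA,ACC,ACG,ACU -> pick first = ACA
residue 4: Y codons sorted = UAC,UAU -> pick first = UAC
terminator: stop codons sorted = UAA,UAG,UGA -> pick first = UAA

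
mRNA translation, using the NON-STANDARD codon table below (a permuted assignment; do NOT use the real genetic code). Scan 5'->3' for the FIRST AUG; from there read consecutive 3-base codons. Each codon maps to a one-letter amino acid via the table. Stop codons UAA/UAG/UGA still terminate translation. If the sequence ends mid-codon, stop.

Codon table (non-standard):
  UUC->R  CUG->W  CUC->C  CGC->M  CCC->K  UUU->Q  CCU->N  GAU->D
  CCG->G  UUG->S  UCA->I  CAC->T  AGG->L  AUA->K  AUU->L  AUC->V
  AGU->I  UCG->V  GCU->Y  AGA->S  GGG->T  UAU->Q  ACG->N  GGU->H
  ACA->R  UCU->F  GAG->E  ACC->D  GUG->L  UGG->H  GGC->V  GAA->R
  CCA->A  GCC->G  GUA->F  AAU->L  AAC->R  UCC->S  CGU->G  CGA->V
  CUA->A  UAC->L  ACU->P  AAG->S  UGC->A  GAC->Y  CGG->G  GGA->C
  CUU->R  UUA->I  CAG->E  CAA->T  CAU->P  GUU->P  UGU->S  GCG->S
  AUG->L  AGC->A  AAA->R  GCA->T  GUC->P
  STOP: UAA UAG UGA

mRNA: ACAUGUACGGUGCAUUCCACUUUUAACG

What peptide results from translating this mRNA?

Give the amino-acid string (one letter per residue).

start AUG at pos 2
pos 2: AUG -> L; peptide=L
pos 5: UAC -> L; peptide=LL
pos 8: GGU -> H; peptide=LLH
pos 11: GCA -> T; peptide=LLHT
pos 14: UUC -> R; peptide=LLHTR
pos 17: CAC -> T; peptide=LLHTRT
pos 20: UUU -> Q; peptide=LLHTRTQ
pos 23: UAA -> STOP

Answer: LLHTRTQ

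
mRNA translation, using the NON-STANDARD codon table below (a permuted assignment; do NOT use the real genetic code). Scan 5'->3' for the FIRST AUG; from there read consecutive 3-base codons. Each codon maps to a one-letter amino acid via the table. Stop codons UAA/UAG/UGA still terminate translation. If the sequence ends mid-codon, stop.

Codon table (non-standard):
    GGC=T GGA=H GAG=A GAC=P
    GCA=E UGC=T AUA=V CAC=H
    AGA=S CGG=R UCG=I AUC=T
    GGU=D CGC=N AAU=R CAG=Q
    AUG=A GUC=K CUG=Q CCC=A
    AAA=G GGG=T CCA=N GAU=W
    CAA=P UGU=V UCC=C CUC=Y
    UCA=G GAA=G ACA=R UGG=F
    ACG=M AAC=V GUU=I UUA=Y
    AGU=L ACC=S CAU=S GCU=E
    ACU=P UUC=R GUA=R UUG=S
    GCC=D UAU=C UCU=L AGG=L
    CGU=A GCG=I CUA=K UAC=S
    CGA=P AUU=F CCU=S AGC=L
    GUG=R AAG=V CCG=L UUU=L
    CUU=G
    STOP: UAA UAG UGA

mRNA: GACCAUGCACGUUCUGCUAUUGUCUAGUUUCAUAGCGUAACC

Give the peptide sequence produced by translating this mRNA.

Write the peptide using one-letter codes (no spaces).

start AUG at pos 4
pos 4: AUG -> A; peptide=A
pos 7: CAC -> H; peptide=AH
pos 10: GUU -> I; peptide=AHI
pos 13: CUG -> Q; peptide=AHIQ
pos 16: CUA -> K; peptide=AHIQK
pos 19: UUG -> S; peptide=AHIQKS
pos 22: UCU -> L; peptide=AHIQKSL
pos 25: AGU -> L; peptide=AHIQKSLL
pos 28: UUC -> R; peptide=AHIQKSLLR
pos 31: AUA -> V; peptide=AHIQKSLLRV
pos 34: GCG -> I; peptide=AHIQKSLLRVI
pos 37: UAA -> STOP

Answer: AHIQKSLLRVI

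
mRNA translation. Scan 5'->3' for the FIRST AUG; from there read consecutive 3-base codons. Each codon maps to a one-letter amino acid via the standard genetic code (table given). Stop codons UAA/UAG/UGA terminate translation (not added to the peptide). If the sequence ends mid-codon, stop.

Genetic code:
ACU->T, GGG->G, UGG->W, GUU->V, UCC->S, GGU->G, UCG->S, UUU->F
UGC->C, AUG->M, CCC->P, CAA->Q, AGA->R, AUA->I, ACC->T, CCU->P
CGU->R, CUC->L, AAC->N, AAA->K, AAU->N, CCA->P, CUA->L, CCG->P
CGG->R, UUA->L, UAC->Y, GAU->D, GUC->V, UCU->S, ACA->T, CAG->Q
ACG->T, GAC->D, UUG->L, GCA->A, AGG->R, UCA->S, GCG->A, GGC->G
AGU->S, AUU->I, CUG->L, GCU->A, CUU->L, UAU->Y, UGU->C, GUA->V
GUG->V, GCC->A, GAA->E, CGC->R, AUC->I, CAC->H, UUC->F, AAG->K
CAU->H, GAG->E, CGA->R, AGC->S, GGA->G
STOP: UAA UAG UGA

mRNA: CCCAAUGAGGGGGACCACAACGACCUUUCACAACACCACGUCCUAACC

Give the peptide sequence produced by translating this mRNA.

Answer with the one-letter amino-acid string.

start AUG at pos 4
pos 4: AUG -> M; peptide=M
pos 7: AGG -> R; peptide=MR
pos 10: GGG -> G; peptide=MRG
pos 13: ACC -> T; peptide=MRGT
pos 16: ACA -> T; peptide=MRGTT
pos 19: ACG -> T; peptide=MRGTTT
pos 22: ACC -> T; peptide=MRGTTTT
pos 25: UUU -> F; peptide=MRGTTTTF
pos 28: CAC -> H; peptide=MRGTTTTFH
pos 31: AAC -> N; peptide=MRGTTTTFHN
pos 34: ACC -> T; peptide=MRGTTTTFHNT
pos 37: ACG -> T; peptide=MRGTTTTFHNTT
pos 40: UCC -> S; peptide=MRGTTTTFHNTTS
pos 43: UAA -> STOP

Answer: MRGTTTTFHNTTS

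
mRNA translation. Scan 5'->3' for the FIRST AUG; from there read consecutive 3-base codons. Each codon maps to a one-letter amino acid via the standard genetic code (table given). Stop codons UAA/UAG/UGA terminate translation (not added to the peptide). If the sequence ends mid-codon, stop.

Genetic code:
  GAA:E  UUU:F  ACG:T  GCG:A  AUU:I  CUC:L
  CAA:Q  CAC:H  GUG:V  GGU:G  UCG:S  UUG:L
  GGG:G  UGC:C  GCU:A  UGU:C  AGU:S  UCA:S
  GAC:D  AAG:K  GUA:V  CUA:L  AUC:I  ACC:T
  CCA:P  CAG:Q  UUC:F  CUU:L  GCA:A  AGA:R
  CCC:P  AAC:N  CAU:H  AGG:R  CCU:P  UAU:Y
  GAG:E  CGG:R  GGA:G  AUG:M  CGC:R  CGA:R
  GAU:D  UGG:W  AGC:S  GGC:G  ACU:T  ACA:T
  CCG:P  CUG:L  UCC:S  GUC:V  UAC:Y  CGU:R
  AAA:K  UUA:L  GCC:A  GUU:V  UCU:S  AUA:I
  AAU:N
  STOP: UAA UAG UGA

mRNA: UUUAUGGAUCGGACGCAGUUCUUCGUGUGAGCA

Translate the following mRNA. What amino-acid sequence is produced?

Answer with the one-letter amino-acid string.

start AUG at pos 3
pos 3: AUG -> M; peptide=M
pos 6: GAU -> D; peptide=MD
pos 9: CGG -> R; peptide=MDR
pos 12: ACG -> T; peptide=MDRT
pos 15: CAG -> Q; peptide=MDRTQ
pos 18: UUC -> F; peptide=MDRTQF
pos 21: UUC -> F; peptide=MDRTQFF
pos 24: GUG -> V; peptide=MDRTQFFV
pos 27: UGA -> STOP

Answer: MDRTQFFV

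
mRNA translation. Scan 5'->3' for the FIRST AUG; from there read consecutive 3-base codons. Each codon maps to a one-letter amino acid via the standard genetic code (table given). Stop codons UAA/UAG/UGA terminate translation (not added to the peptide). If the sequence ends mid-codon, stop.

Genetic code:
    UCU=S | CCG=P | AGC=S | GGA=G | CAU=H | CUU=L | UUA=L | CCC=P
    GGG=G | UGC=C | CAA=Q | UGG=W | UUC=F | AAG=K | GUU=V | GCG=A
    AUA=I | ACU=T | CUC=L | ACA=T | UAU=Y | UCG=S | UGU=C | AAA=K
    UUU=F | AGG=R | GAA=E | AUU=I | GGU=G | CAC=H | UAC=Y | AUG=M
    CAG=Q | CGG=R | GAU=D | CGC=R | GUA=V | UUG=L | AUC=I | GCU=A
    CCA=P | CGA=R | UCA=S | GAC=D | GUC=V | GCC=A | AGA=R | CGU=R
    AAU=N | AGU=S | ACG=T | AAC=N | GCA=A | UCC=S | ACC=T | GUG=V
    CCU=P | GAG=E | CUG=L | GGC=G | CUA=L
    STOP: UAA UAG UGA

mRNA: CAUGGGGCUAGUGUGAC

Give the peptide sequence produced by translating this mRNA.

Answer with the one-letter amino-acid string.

Answer: MGLV

Derivation:
start AUG at pos 1
pos 1: AUG -> M; peptide=M
pos 4: GGG -> G; peptide=MG
pos 7: CUA -> L; peptide=MGL
pos 10: GUG -> V; peptide=MGLV
pos 13: UGA -> STOP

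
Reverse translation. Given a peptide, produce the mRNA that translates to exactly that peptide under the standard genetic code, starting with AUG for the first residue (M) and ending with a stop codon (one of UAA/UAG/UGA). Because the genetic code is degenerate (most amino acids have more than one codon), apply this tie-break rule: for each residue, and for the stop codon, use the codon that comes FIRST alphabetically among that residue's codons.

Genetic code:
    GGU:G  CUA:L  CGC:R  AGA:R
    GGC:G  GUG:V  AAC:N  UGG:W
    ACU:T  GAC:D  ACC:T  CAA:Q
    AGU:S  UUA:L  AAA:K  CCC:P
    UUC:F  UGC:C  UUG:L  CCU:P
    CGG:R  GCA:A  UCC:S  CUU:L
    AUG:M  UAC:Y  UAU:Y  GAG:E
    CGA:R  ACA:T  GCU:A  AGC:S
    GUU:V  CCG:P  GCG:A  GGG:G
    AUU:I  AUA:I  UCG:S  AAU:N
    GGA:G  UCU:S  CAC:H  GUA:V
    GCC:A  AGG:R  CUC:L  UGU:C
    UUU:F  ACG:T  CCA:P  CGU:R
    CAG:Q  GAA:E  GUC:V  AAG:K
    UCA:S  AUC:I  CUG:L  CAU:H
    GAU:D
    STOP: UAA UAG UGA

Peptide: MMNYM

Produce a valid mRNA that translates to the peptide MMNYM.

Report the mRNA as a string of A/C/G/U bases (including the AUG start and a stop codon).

Answer: mRNA: AUGAUGAACUACAUGUAA

Derivation:
residue 1: M -> AUG (start codon)
residue 2: M -> AUG (only codon)
residue 3: N codons sorted = AAC,AAU -> pick first = AAC
residue 4: Y codons sorted = UAC,UAU -> pick first = UAC
residue 5: M -> AUG (only codon)
terminator: stop codons sorted = UAA,UAG,UGA -> pick first = UAA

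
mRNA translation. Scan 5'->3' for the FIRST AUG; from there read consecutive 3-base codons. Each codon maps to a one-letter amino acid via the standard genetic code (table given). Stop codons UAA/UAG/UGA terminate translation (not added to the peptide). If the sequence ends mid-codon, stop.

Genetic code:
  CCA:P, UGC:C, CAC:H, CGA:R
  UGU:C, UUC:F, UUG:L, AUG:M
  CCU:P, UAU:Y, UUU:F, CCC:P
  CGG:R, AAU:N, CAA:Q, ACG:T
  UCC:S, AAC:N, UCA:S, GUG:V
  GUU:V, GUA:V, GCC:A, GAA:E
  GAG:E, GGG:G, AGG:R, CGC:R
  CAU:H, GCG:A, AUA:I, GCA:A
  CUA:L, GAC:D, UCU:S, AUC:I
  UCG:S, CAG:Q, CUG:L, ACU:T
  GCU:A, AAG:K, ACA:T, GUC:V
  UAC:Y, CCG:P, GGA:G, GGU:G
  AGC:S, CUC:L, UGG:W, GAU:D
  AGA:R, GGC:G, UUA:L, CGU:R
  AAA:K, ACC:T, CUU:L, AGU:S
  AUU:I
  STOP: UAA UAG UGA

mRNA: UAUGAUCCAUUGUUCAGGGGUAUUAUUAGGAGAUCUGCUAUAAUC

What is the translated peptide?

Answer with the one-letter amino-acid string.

Answer: MIHCSGVLLGDLL

Derivation:
start AUG at pos 1
pos 1: AUG -> M; peptide=M
pos 4: AUC -> I; peptide=MI
pos 7: CAU -> H; peptide=MIH
pos 10: UGU -> C; peptide=MIHC
pos 13: UCA -> S; peptide=MIHCS
pos 16: GGG -> G; peptide=MIHCSG
pos 19: GUA -> V; peptide=MIHCSGV
pos 22: UUA -> L; peptide=MIHCSGVL
pos 25: UUA -> L; peptide=MIHCSGVLL
pos 28: GGA -> G; peptide=MIHCSGVLLG
pos 31: GAU -> D; peptide=MIHCSGVLLGD
pos 34: CUG -> L; peptide=MIHCSGVLLGDL
pos 37: CUA -> L; peptide=MIHCSGVLLGDLL
pos 40: UAA -> STOP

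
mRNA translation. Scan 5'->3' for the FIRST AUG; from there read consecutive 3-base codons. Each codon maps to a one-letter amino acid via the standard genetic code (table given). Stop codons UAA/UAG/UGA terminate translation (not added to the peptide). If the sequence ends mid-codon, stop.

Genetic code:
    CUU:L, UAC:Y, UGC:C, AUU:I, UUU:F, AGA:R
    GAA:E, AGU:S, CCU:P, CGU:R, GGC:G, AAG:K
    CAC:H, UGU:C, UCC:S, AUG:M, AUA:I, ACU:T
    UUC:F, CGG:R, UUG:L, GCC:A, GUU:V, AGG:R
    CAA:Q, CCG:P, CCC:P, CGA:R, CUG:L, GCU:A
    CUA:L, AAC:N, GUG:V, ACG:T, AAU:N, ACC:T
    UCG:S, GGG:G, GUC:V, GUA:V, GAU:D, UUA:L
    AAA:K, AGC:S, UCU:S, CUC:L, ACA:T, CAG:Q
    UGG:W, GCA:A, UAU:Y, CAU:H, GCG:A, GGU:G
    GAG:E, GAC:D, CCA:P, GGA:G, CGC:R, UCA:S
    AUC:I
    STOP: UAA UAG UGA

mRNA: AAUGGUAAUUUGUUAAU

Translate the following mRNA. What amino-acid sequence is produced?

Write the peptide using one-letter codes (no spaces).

Answer: MVIC

Derivation:
start AUG at pos 1
pos 1: AUG -> M; peptide=M
pos 4: GUA -> V; peptide=MV
pos 7: AUU -> I; peptide=MVI
pos 10: UGU -> C; peptide=MVIC
pos 13: UAA -> STOP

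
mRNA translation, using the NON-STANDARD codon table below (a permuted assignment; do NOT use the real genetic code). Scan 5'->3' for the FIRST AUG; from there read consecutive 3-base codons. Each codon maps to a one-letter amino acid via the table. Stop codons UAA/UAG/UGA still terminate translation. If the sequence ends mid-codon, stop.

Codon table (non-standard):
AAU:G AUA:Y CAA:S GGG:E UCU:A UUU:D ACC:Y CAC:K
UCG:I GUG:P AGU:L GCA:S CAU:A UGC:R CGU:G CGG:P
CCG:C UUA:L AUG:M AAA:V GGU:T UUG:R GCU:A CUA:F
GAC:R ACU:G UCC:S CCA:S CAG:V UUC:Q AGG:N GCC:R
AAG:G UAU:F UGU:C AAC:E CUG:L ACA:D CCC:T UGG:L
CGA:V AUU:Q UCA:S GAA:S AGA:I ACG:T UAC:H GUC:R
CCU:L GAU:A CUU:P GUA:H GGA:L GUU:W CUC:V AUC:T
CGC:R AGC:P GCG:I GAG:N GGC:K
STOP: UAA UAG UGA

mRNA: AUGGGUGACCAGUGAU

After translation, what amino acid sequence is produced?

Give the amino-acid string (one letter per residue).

start AUG at pos 0
pos 0: AUG -> M; peptide=M
pos 3: GGU -> T; peptide=MT
pos 6: GAC -> R; peptide=MTR
pos 9: CAG -> V; peptide=MTRV
pos 12: UGA -> STOP

Answer: MTRV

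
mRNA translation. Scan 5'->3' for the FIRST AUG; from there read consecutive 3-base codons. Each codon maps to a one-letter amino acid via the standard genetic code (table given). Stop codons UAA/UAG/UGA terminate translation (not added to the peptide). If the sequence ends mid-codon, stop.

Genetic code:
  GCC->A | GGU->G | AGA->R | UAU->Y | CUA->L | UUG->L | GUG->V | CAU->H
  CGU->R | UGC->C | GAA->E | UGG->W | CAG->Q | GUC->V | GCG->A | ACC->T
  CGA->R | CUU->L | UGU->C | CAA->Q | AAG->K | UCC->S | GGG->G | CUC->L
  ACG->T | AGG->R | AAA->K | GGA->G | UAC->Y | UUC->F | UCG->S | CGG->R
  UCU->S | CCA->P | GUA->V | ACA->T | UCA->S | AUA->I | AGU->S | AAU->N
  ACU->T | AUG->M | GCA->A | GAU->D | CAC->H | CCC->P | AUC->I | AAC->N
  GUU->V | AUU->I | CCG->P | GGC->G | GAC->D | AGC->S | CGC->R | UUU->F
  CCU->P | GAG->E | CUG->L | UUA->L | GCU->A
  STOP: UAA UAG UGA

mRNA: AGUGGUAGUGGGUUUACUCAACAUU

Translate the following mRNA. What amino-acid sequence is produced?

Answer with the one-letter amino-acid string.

no AUG start codon found

Answer: (empty: no AUG start codon)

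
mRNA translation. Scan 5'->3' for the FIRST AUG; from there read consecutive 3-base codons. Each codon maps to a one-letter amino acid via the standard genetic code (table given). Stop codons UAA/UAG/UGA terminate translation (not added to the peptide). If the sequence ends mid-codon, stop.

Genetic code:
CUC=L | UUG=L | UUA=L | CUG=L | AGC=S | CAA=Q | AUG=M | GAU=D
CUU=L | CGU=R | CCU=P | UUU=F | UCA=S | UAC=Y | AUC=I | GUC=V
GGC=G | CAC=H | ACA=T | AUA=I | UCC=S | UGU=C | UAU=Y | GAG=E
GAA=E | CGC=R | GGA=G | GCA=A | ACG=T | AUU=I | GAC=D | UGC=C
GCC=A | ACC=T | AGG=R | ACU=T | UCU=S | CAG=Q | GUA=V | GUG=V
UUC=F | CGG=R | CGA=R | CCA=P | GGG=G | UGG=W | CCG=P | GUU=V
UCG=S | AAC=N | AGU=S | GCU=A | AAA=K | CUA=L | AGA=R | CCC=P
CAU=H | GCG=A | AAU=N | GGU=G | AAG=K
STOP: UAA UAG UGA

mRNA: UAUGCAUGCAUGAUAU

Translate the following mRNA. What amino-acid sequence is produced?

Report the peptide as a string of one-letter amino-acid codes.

Answer: MHA

Derivation:
start AUG at pos 1
pos 1: AUG -> M; peptide=M
pos 4: CAU -> H; peptide=MH
pos 7: GCA -> A; peptide=MHA
pos 10: UGA -> STOP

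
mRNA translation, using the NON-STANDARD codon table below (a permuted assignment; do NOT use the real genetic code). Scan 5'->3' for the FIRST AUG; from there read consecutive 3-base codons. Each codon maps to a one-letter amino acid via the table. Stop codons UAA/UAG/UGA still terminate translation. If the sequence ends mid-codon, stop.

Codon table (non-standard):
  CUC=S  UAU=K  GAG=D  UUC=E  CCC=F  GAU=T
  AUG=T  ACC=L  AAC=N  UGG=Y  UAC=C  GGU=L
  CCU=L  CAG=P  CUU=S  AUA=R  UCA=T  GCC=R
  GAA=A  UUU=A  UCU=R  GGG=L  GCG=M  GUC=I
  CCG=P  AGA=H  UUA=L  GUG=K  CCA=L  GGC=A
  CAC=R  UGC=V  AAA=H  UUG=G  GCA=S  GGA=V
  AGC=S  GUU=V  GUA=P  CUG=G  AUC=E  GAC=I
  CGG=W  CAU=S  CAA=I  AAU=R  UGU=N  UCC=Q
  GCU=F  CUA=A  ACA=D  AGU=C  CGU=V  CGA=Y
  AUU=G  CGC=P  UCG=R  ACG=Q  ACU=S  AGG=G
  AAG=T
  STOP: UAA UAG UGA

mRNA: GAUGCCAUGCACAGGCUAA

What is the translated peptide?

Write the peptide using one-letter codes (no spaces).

start AUG at pos 1
pos 1: AUG -> T; peptide=T
pos 4: CCA -> L; peptide=TL
pos 7: UGC -> V; peptide=TLV
pos 10: ACA -> D; peptide=TLVD
pos 13: GGC -> A; peptide=TLVDA
pos 16: UAA -> STOP

Answer: TLVDA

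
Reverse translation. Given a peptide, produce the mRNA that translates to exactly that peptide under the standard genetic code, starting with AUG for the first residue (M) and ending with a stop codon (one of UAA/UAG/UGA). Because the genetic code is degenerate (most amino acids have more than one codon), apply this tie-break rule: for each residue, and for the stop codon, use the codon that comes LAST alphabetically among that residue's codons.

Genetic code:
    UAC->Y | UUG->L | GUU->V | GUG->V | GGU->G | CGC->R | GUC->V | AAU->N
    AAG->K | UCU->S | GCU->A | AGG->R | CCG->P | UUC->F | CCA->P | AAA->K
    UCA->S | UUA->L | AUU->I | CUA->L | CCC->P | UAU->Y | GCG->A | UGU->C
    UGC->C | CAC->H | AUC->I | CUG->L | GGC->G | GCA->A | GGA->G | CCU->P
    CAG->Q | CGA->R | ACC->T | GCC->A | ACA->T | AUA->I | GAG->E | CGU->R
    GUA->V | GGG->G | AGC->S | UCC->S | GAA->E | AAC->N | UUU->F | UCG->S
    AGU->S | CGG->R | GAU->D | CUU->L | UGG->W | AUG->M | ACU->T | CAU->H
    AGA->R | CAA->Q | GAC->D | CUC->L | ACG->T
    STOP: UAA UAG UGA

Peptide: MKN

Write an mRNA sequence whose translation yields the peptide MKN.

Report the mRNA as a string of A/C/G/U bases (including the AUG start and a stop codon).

Answer: mRNA: AUGAAGAAUUGA

Derivation:
residue 1: M -> AUG (start codon)
residue 2: K codons sorted = AAA,AAG -> pick last = AAG
residue 3: N codons sorted = AAC,AAU -> pick last = AAU
terminator: stop codons sorted = UAA,UAG,UGA -> pick last = UGA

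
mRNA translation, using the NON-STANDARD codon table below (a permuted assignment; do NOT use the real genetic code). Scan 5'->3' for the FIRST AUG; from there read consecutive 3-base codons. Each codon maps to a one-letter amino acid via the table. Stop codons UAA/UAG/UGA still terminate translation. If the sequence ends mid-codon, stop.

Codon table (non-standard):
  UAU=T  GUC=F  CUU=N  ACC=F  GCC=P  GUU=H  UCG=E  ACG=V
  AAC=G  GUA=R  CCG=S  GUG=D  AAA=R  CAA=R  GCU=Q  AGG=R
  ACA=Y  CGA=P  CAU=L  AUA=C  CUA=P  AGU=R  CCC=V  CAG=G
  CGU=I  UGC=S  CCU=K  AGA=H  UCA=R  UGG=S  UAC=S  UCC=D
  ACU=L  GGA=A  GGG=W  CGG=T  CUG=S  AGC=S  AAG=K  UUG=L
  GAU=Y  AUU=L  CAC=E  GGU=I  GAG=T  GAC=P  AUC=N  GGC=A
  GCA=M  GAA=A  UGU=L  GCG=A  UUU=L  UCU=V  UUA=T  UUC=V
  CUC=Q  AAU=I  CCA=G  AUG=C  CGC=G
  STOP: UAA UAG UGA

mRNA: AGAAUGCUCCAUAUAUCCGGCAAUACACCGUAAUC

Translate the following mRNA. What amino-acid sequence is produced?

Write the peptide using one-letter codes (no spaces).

start AUG at pos 3
pos 3: AUG -> C; peptide=C
pos 6: CUC -> Q; peptide=CQ
pos 9: CAU -> L; peptide=CQL
pos 12: AUA -> C; peptide=CQLC
pos 15: UCC -> D; peptide=CQLCD
pos 18: GGC -> A; peptide=CQLCDA
pos 21: AAU -> I; peptide=CQLCDAI
pos 24: ACA -> Y; peptide=CQLCDAIY
pos 27: CCG -> S; peptide=CQLCDAIYS
pos 30: UAA -> STOP

Answer: CQLCDAIYS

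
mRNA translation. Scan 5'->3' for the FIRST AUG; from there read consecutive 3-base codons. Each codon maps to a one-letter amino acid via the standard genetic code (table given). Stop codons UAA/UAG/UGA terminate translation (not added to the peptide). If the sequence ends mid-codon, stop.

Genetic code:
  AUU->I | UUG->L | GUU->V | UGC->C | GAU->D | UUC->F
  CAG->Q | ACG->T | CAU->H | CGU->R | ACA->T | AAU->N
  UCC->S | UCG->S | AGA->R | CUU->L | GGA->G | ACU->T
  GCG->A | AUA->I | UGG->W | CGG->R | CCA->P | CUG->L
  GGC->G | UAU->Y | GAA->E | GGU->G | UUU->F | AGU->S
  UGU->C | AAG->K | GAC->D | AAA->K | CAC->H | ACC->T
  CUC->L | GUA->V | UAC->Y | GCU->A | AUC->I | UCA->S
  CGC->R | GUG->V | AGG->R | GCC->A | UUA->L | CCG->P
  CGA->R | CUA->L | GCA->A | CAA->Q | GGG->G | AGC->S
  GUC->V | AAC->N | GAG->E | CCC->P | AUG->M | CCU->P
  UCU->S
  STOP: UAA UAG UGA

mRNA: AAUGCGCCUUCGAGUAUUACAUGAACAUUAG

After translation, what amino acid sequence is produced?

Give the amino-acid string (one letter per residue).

Answer: MRLRVLHEH

Derivation:
start AUG at pos 1
pos 1: AUG -> M; peptide=M
pos 4: CGC -> R; peptide=MR
pos 7: CUU -> L; peptide=MRL
pos 10: CGA -> R; peptide=MRLR
pos 13: GUA -> V; peptide=MRLRV
pos 16: UUA -> L; peptide=MRLRVL
pos 19: CAU -> H; peptide=MRLRVLH
pos 22: GAA -> E; peptide=MRLRVLHE
pos 25: CAU -> H; peptide=MRLRVLHEH
pos 28: UAG -> STOP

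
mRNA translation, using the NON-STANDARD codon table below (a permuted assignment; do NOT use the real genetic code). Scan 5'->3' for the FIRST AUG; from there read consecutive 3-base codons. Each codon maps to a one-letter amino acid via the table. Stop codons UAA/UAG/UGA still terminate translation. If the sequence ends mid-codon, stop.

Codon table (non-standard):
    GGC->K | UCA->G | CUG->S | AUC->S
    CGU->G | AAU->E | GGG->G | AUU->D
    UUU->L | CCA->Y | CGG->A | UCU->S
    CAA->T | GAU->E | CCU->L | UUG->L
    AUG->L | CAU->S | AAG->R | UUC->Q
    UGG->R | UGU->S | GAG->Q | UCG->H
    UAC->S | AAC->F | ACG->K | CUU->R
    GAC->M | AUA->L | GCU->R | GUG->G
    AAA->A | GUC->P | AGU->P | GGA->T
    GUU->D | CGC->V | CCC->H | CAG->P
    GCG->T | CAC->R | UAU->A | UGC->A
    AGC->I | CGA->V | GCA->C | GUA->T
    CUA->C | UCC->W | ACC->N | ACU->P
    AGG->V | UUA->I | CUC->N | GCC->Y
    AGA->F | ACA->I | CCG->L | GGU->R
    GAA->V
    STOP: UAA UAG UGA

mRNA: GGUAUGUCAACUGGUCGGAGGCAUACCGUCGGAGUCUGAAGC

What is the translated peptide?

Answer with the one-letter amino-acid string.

Answer: LGPRAVSNPTP

Derivation:
start AUG at pos 3
pos 3: AUG -> L; peptide=L
pos 6: UCA -> G; peptide=LG
pos 9: ACU -> P; peptide=LGP
pos 12: GGU -> R; peptide=LGPR
pos 15: CGG -> A; peptide=LGPRA
pos 18: AGG -> V; peptide=LGPRAV
pos 21: CAU -> S; peptide=LGPRAVS
pos 24: ACC -> N; peptide=LGPRAVSN
pos 27: GUC -> P; peptide=LGPRAVSNP
pos 30: GGA -> T; peptide=LGPRAVSNPT
pos 33: GUC -> P; peptide=LGPRAVSNPTP
pos 36: UGA -> STOP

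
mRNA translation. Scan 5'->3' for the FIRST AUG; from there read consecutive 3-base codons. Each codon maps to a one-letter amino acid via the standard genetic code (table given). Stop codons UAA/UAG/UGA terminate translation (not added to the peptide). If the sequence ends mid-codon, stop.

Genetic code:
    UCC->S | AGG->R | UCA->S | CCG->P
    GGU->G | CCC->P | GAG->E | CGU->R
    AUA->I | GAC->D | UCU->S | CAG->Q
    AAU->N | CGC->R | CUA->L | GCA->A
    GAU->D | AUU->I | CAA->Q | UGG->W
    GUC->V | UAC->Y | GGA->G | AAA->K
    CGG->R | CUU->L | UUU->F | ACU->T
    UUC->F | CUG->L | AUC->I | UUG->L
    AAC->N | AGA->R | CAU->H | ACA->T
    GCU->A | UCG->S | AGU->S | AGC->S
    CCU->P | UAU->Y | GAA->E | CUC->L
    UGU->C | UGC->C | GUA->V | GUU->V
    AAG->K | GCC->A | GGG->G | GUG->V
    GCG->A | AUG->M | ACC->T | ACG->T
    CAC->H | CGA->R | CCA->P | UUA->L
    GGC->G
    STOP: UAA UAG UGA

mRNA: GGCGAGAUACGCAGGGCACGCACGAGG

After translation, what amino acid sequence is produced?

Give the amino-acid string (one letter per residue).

Answer: (empty: no AUG start codon)

Derivation:
no AUG start codon found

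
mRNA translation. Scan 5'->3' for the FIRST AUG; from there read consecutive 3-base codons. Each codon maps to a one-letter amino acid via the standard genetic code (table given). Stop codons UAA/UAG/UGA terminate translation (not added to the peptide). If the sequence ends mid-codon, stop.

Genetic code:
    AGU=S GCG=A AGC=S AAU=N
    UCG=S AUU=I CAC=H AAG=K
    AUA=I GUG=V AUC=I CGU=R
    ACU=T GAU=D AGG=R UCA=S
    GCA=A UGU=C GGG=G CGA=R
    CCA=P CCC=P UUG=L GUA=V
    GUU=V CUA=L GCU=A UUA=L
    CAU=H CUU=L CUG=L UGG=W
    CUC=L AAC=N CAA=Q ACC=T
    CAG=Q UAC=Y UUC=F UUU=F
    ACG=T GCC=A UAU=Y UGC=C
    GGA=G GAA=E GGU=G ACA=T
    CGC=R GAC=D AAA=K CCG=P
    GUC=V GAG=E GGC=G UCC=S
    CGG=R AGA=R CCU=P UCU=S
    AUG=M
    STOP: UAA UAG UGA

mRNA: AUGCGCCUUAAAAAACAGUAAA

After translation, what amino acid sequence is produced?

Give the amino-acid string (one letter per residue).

Answer: MRLKKQ

Derivation:
start AUG at pos 0
pos 0: AUG -> M; peptide=M
pos 3: CGC -> R; peptide=MR
pos 6: CUU -> L; peptide=MRL
pos 9: AAA -> K; peptide=MRLK
pos 12: AAA -> K; peptide=MRLKK
pos 15: CAG -> Q; peptide=MRLKKQ
pos 18: UAA -> STOP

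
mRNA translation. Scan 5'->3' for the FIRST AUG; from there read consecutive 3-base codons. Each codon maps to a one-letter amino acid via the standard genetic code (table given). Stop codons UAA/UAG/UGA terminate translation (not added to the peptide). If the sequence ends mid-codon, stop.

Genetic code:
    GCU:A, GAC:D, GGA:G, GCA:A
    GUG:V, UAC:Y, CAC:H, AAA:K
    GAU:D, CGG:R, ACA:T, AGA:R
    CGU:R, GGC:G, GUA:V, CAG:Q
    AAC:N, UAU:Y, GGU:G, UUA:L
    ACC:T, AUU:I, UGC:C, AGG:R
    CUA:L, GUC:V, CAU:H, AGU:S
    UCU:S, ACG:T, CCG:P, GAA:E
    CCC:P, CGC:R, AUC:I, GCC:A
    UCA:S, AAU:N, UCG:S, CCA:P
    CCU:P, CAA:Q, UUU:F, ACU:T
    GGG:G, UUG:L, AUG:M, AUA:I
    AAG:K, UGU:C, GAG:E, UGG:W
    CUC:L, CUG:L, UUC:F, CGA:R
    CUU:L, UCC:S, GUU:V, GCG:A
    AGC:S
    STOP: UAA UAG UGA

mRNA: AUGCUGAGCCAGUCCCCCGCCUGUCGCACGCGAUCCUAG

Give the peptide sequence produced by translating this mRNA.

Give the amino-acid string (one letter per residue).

Answer: MLSQSPACRTRS

Derivation:
start AUG at pos 0
pos 0: AUG -> M; peptide=M
pos 3: CUG -> L; peptide=ML
pos 6: AGC -> S; peptide=MLS
pos 9: CAG -> Q; peptide=MLSQ
pos 12: UCC -> S; peptide=MLSQS
pos 15: CCC -> P; peptide=MLSQSP
pos 18: GCC -> A; peptide=MLSQSPA
pos 21: UGU -> C; peptide=MLSQSPAC
pos 24: CGC -> R; peptide=MLSQSPACR
pos 27: ACG -> T; peptide=MLSQSPACRT
pos 30: CGA -> R; peptide=MLSQSPACRTR
pos 33: UCC -> S; peptide=MLSQSPACRTRS
pos 36: UAG -> STOP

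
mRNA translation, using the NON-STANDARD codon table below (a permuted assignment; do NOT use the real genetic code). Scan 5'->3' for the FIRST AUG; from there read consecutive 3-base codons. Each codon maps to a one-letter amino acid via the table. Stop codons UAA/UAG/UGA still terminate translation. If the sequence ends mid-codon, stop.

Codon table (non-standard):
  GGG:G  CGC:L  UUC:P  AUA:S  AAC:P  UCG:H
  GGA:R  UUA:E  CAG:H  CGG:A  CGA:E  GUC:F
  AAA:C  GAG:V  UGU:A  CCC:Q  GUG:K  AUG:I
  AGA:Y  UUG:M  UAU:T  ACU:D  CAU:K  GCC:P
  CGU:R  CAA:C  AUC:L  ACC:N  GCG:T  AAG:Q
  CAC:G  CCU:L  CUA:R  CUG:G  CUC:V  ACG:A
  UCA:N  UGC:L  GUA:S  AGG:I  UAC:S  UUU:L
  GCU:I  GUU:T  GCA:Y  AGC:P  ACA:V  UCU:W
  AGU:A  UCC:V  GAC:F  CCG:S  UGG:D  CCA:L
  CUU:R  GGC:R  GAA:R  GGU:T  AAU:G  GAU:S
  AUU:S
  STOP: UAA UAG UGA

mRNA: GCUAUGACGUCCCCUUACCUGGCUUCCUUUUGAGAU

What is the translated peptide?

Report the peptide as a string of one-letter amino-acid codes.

start AUG at pos 3
pos 3: AUG -> I; peptide=I
pos 6: ACG -> A; peptide=IA
pos 9: UCC -> V; peptide=IAV
pos 12: CCU -> L; peptide=IAVL
pos 15: UAC -> S; peptide=IAVLS
pos 18: CUG -> G; peptide=IAVLSG
pos 21: GCU -> I; peptide=IAVLSGI
pos 24: UCC -> V; peptide=IAVLSGIV
pos 27: UUU -> L; peptide=IAVLSGIVL
pos 30: UGA -> STOP

Answer: IAVLSGIVL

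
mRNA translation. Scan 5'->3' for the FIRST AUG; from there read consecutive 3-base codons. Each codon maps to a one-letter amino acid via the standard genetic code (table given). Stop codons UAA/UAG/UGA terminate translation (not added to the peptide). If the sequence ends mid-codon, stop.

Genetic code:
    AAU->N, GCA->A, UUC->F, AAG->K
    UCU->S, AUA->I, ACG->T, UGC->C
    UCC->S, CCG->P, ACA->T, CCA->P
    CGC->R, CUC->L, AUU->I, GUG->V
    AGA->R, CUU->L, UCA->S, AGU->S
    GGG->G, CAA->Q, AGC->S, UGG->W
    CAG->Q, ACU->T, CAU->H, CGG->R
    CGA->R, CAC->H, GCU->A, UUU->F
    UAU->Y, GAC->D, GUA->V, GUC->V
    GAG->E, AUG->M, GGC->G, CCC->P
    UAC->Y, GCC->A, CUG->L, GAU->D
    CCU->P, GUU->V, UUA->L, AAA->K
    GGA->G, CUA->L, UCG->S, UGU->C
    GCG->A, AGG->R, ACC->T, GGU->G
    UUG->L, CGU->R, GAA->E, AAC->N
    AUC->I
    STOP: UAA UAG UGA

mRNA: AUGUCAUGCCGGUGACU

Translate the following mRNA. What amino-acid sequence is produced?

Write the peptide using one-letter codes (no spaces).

Answer: MSCR

Derivation:
start AUG at pos 0
pos 0: AUG -> M; peptide=M
pos 3: UCA -> S; peptide=MS
pos 6: UGC -> C; peptide=MSC
pos 9: CGG -> R; peptide=MSCR
pos 12: UGA -> STOP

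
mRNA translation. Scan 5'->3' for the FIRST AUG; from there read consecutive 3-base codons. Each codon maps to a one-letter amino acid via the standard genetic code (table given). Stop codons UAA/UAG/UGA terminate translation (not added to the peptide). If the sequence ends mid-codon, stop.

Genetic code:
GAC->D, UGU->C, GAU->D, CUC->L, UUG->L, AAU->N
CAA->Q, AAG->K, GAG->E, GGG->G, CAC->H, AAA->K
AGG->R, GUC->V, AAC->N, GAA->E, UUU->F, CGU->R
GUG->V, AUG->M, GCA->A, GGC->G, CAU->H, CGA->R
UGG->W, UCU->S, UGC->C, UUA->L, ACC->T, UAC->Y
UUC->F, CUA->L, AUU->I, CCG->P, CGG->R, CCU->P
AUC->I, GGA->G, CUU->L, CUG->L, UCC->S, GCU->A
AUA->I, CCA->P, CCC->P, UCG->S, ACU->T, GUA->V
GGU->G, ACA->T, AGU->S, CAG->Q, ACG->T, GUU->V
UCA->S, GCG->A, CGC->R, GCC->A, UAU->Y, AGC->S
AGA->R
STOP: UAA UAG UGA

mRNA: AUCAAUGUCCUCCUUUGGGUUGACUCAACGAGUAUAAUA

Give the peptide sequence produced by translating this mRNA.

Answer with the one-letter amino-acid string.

start AUG at pos 4
pos 4: AUG -> M; peptide=M
pos 7: UCC -> S; peptide=MS
pos 10: UCC -> S; peptide=MSS
pos 13: UUU -> F; peptide=MSSF
pos 16: GGG -> G; peptide=MSSFG
pos 19: UUG -> L; peptide=MSSFGL
pos 22: ACU -> T; peptide=MSSFGLT
pos 25: CAA -> Q; peptide=MSSFGLTQ
pos 28: CGA -> R; peptide=MSSFGLTQR
pos 31: GUA -> V; peptide=MSSFGLTQRV
pos 34: UAA -> STOP

Answer: MSSFGLTQRV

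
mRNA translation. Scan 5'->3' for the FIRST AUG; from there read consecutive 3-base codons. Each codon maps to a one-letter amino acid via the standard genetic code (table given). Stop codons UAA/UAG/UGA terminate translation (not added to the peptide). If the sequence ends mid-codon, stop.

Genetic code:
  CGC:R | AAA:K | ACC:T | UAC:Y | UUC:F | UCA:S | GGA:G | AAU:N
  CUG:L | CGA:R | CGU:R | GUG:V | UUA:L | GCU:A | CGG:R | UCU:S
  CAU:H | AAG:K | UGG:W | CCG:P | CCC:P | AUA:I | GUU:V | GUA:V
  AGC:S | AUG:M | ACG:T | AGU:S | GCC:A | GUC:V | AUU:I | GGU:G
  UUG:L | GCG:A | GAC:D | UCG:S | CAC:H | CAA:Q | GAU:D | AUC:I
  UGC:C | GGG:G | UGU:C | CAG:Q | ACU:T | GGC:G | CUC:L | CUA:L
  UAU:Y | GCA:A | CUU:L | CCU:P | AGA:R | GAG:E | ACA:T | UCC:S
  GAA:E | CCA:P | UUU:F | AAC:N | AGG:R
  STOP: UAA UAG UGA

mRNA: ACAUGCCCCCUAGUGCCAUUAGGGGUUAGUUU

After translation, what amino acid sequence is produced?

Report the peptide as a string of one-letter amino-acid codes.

Answer: MPPSAIRG

Derivation:
start AUG at pos 2
pos 2: AUG -> M; peptide=M
pos 5: CCC -> P; peptide=MP
pos 8: CCU -> P; peptide=MPP
pos 11: AGU -> S; peptide=MPPS
pos 14: GCC -> A; peptide=MPPSA
pos 17: AUU -> I; peptide=MPPSAI
pos 20: AGG -> R; peptide=MPPSAIR
pos 23: GGU -> G; peptide=MPPSAIRG
pos 26: UAG -> STOP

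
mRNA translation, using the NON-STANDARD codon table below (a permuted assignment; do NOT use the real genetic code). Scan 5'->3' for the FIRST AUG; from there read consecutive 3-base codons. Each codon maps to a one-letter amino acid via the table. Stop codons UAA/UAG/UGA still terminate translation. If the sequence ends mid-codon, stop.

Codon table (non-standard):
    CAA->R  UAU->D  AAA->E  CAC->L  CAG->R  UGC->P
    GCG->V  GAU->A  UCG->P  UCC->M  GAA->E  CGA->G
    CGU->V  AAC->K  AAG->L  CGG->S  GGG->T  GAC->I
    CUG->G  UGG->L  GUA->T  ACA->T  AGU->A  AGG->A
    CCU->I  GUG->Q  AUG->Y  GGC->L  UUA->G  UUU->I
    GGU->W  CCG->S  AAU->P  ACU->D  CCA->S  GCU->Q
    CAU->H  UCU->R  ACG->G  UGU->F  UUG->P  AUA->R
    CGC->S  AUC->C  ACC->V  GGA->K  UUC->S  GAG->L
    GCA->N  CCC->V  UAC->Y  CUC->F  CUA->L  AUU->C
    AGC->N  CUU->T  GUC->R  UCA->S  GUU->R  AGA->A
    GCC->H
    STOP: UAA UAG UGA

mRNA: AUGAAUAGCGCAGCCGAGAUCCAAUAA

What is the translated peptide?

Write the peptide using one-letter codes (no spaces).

Answer: YPNNHLCR

Derivation:
start AUG at pos 0
pos 0: AUG -> Y; peptide=Y
pos 3: AAU -> P; peptide=YP
pos 6: AGC -> N; peptide=YPN
pos 9: GCA -> N; peptide=YPNN
pos 12: GCC -> H; peptide=YPNNH
pos 15: GAG -> L; peptide=YPNNHL
pos 18: AUC -> C; peptide=YPNNHLC
pos 21: CAA -> R; peptide=YPNNHLCR
pos 24: UAA -> STOP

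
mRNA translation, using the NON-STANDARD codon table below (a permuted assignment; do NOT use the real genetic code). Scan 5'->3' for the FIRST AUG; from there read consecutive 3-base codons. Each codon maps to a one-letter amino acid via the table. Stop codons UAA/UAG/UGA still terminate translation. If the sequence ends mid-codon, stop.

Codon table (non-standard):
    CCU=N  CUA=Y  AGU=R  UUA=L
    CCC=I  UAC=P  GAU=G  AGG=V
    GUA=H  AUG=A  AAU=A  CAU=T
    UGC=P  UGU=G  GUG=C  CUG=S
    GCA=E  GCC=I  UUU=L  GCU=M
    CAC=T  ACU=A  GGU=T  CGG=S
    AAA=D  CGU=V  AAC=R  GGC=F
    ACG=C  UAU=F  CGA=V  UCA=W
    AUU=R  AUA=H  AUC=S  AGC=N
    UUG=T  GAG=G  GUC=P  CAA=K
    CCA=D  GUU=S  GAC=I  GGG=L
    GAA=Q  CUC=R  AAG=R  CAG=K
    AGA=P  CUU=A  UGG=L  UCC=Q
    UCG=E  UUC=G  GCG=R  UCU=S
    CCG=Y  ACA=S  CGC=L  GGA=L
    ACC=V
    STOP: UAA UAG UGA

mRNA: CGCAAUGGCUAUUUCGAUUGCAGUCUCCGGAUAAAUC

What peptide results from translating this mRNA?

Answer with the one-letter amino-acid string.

start AUG at pos 4
pos 4: AUG -> A; peptide=A
pos 7: GCU -> M; peptide=AM
pos 10: AUU -> R; peptide=AMR
pos 13: UCG -> E; peptide=AMRE
pos 16: AUU -> R; peptide=AMRER
pos 19: GCA -> E; peptide=AMRERE
pos 22: GUC -> P; peptide=AMREREP
pos 25: UCC -> Q; peptide=AMREREPQ
pos 28: GGA -> L; peptide=AMREREPQL
pos 31: UAA -> STOP

Answer: AMREREPQL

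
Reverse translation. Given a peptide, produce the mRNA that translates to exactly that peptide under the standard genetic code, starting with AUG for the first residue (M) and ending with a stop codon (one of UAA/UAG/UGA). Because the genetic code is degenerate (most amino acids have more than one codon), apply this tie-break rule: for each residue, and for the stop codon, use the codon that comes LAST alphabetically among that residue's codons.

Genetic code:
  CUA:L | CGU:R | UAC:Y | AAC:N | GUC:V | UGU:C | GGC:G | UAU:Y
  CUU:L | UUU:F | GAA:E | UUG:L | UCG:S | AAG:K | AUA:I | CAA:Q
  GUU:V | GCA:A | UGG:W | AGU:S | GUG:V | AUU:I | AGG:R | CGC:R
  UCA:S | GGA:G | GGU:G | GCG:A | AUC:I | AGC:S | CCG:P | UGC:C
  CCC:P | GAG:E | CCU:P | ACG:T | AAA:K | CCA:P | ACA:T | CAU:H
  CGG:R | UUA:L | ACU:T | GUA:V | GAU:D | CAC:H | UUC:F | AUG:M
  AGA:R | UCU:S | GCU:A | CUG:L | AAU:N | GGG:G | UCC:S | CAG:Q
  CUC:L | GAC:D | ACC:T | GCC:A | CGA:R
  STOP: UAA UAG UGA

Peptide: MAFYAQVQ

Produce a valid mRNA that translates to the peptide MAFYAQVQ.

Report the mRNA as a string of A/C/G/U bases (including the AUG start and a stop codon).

residue 1: M -> AUG (start codon)
residue 2: A codons sorted = GCA,GCC,GCG,GCU -> pick last = GCU
residue 3: F codons sorted = UUC,UUU -> pick last = UUU
residue 4: Y codons sorted = UAC,UAU -> pick last = UAU
residue 5: A codons sorted = GCA,GCC,GCG,GCU -> pick last = GCU
residue 6: Q codons sorted = CAA,CAG -> pick last = CAG
residue 7: V codons sorted = GUA,GUC,GUG,GUU -> pick last = GUU
residue 8: Q codons sorted = CAA,CAG -> pick last = CAG
terminator: stop codons sorted = UAA,UAG,UGA -> pick last = UGA

Answer: mRNA: AUGGCUUUUUAUGCUCAGGUUCAGUGA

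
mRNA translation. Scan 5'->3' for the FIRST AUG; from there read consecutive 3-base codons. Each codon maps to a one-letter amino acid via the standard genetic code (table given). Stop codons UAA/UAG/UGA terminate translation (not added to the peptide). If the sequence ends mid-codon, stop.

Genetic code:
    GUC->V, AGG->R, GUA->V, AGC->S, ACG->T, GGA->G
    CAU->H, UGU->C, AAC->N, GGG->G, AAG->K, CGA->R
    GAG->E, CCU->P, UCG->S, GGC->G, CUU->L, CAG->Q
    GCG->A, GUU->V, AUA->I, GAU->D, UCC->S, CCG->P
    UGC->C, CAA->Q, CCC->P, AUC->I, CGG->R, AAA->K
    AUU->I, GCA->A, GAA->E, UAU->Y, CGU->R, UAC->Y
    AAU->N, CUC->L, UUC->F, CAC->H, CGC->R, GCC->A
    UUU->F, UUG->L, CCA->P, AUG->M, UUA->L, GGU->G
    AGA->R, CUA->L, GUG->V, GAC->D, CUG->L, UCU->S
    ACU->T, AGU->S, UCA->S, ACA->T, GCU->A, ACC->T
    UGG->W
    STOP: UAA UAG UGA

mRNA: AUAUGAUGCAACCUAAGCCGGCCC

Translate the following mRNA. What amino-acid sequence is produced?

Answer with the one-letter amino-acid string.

start AUG at pos 2
pos 2: AUG -> M; peptide=M
pos 5: AUG -> M; peptide=MM
pos 8: CAA -> Q; peptide=MMQ
pos 11: CCU -> P; peptide=MMQP
pos 14: AAG -> K; peptide=MMQPK
pos 17: CCG -> P; peptide=MMQPKP
pos 20: GCC -> A; peptide=MMQPKPA
pos 23: only 1 nt remain (<3), stop (end of mRNA)

Answer: MMQPKPA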